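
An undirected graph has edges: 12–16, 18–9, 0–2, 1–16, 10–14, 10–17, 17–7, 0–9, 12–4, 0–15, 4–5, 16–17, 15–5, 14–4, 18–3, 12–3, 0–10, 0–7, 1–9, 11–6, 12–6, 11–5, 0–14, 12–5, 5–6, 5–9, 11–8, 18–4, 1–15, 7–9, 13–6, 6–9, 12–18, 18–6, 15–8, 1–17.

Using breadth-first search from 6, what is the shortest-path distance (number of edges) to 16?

2

Level 0: 6
Level 1: 5, 9, 11, 12, 13, 18
Level 2: 0, 1, 3, 4, 7, 8, 15, 16
Level 3: 2, 10, 14, 17
16 first appears at level 2.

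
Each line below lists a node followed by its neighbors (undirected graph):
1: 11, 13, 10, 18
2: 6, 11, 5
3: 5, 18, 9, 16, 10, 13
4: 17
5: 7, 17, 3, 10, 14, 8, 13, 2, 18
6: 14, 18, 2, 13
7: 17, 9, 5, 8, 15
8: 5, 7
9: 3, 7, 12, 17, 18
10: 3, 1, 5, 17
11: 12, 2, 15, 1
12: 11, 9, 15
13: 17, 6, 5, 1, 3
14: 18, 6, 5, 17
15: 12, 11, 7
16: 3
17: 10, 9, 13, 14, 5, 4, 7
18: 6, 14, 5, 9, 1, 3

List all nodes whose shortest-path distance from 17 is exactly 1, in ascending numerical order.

4, 5, 7, 9, 10, 13, 14

Level 0: 17
Level 1: 4, 5, 7, 9, 10, 13, 14
Level 2: 1, 2, 3, 6, 8, 12, 15, 18
Level 3: 11, 16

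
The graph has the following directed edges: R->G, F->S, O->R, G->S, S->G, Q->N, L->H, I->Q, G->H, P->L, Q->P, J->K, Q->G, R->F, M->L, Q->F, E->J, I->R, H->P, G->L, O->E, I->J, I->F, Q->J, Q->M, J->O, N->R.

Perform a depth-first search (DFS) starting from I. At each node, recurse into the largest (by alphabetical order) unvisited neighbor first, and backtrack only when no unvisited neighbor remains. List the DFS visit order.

I → R → G → S → L → H → P → F → Q → N → M → J → O → E → K

Visit I
I → R
R → G
G → S
G → L
L → H
H → P
R → F
I → Q
Q → N
Q → M
Q → J
J → O
O → E
J → K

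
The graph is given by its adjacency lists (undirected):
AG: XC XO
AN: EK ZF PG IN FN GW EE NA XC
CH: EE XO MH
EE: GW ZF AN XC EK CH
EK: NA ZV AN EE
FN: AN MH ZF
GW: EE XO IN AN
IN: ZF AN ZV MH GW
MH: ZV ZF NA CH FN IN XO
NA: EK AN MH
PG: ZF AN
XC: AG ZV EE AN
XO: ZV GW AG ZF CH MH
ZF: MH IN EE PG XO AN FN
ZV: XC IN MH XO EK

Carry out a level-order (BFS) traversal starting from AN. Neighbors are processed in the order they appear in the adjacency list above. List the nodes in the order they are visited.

AN, EK, ZF, PG, IN, FN, GW, EE, NA, XC, ZV, MH, XO, CH, AG

Visit AN; enqueue EK, ZF, PG, IN, FN, GW, EE, NA, XC → queue [EK, ZF, PG, IN, FN, GW, EE, NA, XC]
Visit EK; enqueue ZV → queue [ZF, PG, IN, FN, GW, EE, NA, XC, ZV]
Visit ZF; enqueue MH, XO → queue [PG, IN, FN, GW, EE, NA, XC, ZV, MH, XO]
Visit PG → queue [IN, FN, GW, EE, NA, XC, ZV, MH, XO]
Visit IN → queue [FN, GW, EE, NA, XC, ZV, MH, XO]
Visit FN → queue [GW, EE, NA, XC, ZV, MH, XO]
Visit GW → queue [EE, NA, XC, ZV, MH, XO]
Visit EE; enqueue CH → queue [NA, XC, ZV, MH, XO, CH]
Visit NA → queue [XC, ZV, MH, XO, CH]
Visit XC; enqueue AG → queue [ZV, MH, XO, CH, AG]
Visit ZV → queue [MH, XO, CH, AG]
Visit MH → queue [XO, CH, AG]
Visit XO → queue [CH, AG]
Visit CH → queue [AG]
Visit AG → queue []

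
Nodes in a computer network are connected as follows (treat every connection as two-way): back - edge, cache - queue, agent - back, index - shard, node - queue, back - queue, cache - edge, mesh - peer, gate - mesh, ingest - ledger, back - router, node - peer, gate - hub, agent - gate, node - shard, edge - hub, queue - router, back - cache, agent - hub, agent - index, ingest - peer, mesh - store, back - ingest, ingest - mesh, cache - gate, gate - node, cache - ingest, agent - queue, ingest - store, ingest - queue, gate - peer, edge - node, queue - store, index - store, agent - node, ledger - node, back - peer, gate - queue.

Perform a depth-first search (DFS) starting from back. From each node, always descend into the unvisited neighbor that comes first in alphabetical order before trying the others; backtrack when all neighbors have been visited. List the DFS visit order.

Visit back
back → agent
agent → gate
gate → cache
cache → edge
edge → hub
edge → node
node → ledger
ledger → ingest
ingest → mesh
mesh → peer
mesh → store
store → index
index → shard
store → queue
queue → router

back agent gate cache edge hub node ledger ingest mesh peer store index shard queue router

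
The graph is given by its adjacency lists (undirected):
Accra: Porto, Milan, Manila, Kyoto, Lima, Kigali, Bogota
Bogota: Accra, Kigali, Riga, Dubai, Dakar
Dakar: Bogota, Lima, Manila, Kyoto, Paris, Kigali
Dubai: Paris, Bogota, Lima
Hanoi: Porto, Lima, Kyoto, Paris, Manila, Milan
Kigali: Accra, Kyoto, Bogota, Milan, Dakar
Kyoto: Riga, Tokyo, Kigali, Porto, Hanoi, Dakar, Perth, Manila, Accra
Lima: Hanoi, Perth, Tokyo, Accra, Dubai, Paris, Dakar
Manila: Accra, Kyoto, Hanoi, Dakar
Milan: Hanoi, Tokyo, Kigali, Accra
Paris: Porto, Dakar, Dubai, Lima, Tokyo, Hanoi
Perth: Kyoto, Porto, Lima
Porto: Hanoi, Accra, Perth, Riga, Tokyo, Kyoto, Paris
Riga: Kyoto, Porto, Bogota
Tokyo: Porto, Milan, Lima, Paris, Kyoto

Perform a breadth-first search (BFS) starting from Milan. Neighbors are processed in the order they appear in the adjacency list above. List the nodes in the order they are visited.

Milan Hanoi Tokyo Kigali Accra Porto Lima Kyoto Paris Manila Bogota Dakar Perth Riga Dubai

Visit Milan; enqueue Hanoi, Tokyo, Kigali, Accra → queue [Hanoi, Tokyo, Kigali, Accra]
Visit Hanoi; enqueue Porto, Lima, Kyoto, Paris, Manila → queue [Tokyo, Kigali, Accra, Porto, Lima, Kyoto, Paris, Manila]
Visit Tokyo → queue [Kigali, Accra, Porto, Lima, Kyoto, Paris, Manila]
Visit Kigali; enqueue Bogota, Dakar → queue [Accra, Porto, Lima, Kyoto, Paris, Manila, Bogota, Dakar]
Visit Accra → queue [Porto, Lima, Kyoto, Paris, Manila, Bogota, Dakar]
Visit Porto; enqueue Perth, Riga → queue [Lima, Kyoto, Paris, Manila, Bogota, Dakar, Perth, Riga]
Visit Lima; enqueue Dubai → queue [Kyoto, Paris, Manila, Bogota, Dakar, Perth, Riga, Dubai]
Visit Kyoto → queue [Paris, Manila, Bogota, Dakar, Perth, Riga, Dubai]
Visit Paris → queue [Manila, Bogota, Dakar, Perth, Riga, Dubai]
Visit Manila → queue [Bogota, Dakar, Perth, Riga, Dubai]
Visit Bogota → queue [Dakar, Perth, Riga, Dubai]
Visit Dakar → queue [Perth, Riga, Dubai]
Visit Perth → queue [Riga, Dubai]
Visit Riga → queue [Dubai]
Visit Dubai → queue []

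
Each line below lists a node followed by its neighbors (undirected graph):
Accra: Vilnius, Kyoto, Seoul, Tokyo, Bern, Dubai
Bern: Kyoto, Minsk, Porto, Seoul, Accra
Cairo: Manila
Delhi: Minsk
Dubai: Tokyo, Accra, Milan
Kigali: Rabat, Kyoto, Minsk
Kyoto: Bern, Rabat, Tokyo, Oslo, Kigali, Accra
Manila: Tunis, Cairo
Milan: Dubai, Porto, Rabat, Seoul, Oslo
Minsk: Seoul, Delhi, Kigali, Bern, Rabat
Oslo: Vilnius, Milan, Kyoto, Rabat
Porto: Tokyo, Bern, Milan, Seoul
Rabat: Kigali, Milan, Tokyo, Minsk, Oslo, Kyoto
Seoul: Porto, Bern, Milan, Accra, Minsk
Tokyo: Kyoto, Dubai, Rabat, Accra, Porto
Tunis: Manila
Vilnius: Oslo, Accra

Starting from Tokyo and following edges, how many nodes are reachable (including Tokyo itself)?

BFS from Tokyo visits: Tokyo, Kyoto, Dubai, Rabat, Accra, Porto, Bern, Oslo, Kigali, Milan, Minsk, Vilnius, Seoul, Delhi
Reachable nodes: 14 of 17 total.

14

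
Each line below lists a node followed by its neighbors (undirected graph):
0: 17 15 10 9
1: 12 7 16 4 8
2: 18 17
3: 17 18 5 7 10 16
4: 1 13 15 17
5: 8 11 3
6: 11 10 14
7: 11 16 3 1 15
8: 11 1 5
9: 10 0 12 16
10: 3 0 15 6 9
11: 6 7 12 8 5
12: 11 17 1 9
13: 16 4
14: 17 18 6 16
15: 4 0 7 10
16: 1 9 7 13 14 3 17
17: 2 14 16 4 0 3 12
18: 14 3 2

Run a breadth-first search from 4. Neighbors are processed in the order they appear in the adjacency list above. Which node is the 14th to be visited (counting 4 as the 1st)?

3

Visit 4; enqueue 1, 13, 15, 17 → queue [1, 13, 15, 17]
Visit 1; enqueue 12, 7, 16, 8 → queue [13, 15, 17, 12, 7, 16, 8]
Visit 13 → queue [15, 17, 12, 7, 16, 8]
Visit 15; enqueue 0, 10 → queue [17, 12, 7, 16, 8, 0, 10]
Visit 17; enqueue 2, 14, 3 → queue [12, 7, 16, 8, 0, 10, 2, 14, 3]
Visit 12; enqueue 11, 9 → queue [7, 16, 8, 0, 10, 2, 14, 3, 11, 9]
Visit 7 → queue [16, 8, 0, 10, 2, 14, 3, 11, 9]
Visit 16 → queue [8, 0, 10, 2, 14, 3, 11, 9]
Visit 8; enqueue 5 → queue [0, 10, 2, 14, 3, 11, 9, 5]
Visit 0 → queue [10, 2, 14, 3, 11, 9, 5]
Visit 10; enqueue 6 → queue [2, 14, 3, 11, 9, 5, 6]
Visit 2; enqueue 18 → queue [14, 3, 11, 9, 5, 6, 18]
Visit 14 → queue [3, 11, 9, 5, 6, 18]
Visit 3 → queue [11, 9, 5, 6, 18]
Visit 11 → queue [9, 5, 6, 18]
Visit 9 → queue [5, 6, 18]
Visit 5 → queue [6, 18]
Visit 6 → queue [18]
Visit 18 → queue []

Visit order: 4, 1, 13, 15, 17, 12, 7, 16, 8, 0, 10, 2, 14, 3, 11, 9, 5, 6, 18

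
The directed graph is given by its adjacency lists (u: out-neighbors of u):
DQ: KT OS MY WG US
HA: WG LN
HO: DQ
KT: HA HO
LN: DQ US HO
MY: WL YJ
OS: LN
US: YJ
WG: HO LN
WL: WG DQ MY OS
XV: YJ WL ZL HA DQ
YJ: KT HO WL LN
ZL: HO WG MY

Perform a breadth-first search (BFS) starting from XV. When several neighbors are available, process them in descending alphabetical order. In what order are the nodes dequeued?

XV → ZL → YJ → WL → HA → DQ → WG → MY → HO → LN → KT → OS → US

Visit XV; enqueue ZL, YJ, WL, HA, DQ → queue [ZL, YJ, WL, HA, DQ]
Visit ZL; enqueue WG, MY, HO → queue [YJ, WL, HA, DQ, WG, MY, HO]
Visit YJ; enqueue LN, KT → queue [WL, HA, DQ, WG, MY, HO, LN, KT]
Visit WL; enqueue OS → queue [HA, DQ, WG, MY, HO, LN, KT, OS]
Visit HA → queue [DQ, WG, MY, HO, LN, KT, OS]
Visit DQ; enqueue US → queue [WG, MY, HO, LN, KT, OS, US]
Visit WG → queue [MY, HO, LN, KT, OS, US]
Visit MY → queue [HO, LN, KT, OS, US]
Visit HO → queue [LN, KT, OS, US]
Visit LN → queue [KT, OS, US]
Visit KT → queue [OS, US]
Visit OS → queue [US]
Visit US → queue []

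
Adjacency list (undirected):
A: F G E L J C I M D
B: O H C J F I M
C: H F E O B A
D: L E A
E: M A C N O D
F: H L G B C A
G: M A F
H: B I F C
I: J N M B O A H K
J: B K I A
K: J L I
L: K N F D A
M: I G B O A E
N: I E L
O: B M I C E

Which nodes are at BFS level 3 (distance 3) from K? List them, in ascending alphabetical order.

Level 0: K
Level 1: I, J, L
Level 2: A, B, D, F, H, M, N, O
Level 3: C, E, G

C, E, G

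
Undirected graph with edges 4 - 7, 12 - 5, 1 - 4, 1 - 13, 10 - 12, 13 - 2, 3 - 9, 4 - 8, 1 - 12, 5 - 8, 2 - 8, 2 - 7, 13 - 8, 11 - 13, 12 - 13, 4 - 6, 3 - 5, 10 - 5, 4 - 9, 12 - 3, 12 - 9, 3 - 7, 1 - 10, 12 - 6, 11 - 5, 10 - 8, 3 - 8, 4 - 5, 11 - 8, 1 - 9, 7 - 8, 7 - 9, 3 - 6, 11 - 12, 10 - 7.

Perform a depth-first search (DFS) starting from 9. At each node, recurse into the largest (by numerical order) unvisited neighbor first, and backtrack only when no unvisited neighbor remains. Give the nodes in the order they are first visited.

9, 12, 13, 11, 8, 10, 7, 4, 6, 3, 5, 1, 2

Visit 9
9 → 12
12 → 13
13 → 11
11 → 8
8 → 10
10 → 7
7 → 4
4 → 6
6 → 3
3 → 5
4 → 1
7 → 2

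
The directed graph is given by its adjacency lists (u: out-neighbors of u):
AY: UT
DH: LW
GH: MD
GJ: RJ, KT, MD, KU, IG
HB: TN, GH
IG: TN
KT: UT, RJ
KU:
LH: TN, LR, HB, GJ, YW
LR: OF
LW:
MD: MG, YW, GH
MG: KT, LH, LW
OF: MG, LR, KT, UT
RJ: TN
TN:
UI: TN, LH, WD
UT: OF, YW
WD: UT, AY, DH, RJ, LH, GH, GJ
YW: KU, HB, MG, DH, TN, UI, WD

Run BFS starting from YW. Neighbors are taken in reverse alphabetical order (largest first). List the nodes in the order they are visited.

YW -> WD -> UI -> TN -> MG -> KU -> HB -> DH -> UT -> RJ -> LH -> GJ -> GH -> AY -> LW -> KT -> OF -> LR -> MD -> IG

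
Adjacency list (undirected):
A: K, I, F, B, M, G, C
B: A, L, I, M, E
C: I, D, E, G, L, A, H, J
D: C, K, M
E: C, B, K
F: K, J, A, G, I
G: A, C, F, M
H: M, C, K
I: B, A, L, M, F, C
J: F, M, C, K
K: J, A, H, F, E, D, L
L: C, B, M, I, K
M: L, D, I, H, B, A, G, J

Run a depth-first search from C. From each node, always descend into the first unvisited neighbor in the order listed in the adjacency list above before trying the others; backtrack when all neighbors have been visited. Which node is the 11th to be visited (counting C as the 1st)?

Visit C
C → I
I → B
B → A
A → K
K → J
J → F
F → G
G → M
M → L
M → D
M → H
K → E

Visit order: C, I, B, A, K, J, F, G, M, L, D, H, E

D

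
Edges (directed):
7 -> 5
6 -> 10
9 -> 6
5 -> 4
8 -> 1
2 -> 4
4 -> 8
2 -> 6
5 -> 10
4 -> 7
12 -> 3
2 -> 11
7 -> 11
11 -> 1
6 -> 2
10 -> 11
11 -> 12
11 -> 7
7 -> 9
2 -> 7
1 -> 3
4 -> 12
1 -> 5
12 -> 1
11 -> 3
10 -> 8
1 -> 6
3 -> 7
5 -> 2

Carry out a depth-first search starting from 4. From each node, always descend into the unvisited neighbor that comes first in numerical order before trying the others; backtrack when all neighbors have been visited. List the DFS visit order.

Visit 4
4 → 7
7 → 5
5 → 2
2 → 6
6 → 10
10 → 8
8 → 1
1 → 3
10 → 11
11 → 12
7 → 9

4 7 5 2 6 10 8 1 3 11 12 9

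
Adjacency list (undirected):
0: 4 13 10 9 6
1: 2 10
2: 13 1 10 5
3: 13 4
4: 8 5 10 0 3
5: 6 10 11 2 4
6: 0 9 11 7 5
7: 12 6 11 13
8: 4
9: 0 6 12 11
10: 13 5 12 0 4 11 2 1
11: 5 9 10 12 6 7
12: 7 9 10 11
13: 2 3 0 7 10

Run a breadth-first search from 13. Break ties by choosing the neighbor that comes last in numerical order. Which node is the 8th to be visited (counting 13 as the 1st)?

Visit 13; enqueue 10, 7, 3, 2, 0 → queue [10, 7, 3, 2, 0]
Visit 10; enqueue 12, 11, 5, 4, 1 → queue [7, 3, 2, 0, 12, 11, 5, 4, 1]
Visit 7; enqueue 6 → queue [3, 2, 0, 12, 11, 5, 4, 1, 6]
Visit 3 → queue [2, 0, 12, 11, 5, 4, 1, 6]
Visit 2 → queue [0, 12, 11, 5, 4, 1, 6]
Visit 0; enqueue 9 → queue [12, 11, 5, 4, 1, 6, 9]
Visit 12 → queue [11, 5, 4, 1, 6, 9]
Visit 11 → queue [5, 4, 1, 6, 9]
Visit 5 → queue [4, 1, 6, 9]
Visit 4; enqueue 8 → queue [1, 6, 9, 8]
Visit 1 → queue [6, 9, 8]
Visit 6 → queue [9, 8]
Visit 9 → queue [8]
Visit 8 → queue []

Visit order: 13, 10, 7, 3, 2, 0, 12, 11, 5, 4, 1, 6, 9, 8

11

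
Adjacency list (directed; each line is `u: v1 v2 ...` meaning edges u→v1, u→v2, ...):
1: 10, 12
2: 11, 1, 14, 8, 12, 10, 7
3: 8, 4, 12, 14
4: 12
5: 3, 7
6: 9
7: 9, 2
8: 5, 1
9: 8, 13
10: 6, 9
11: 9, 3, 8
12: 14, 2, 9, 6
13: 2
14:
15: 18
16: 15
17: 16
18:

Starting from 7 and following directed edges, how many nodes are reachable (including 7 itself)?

14

BFS from 7 visits: 7, 9, 2, 13, 8, 14, 12, 11, 10, 1, 5, 6, 3, 4
Reachable nodes: 14 of 18 total.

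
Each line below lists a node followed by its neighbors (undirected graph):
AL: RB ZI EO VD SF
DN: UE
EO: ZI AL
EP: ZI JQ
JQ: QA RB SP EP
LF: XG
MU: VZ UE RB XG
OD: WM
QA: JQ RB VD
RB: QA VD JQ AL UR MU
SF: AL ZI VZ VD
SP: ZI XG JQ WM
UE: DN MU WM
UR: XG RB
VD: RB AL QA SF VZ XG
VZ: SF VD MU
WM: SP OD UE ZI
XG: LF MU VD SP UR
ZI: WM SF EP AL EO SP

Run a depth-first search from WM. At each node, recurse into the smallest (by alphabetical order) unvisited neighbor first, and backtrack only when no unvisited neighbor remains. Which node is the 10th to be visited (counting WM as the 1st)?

MU

Visit WM
WM → OD
WM → SP
SP → JQ
JQ → EP
EP → ZI
ZI → AL
AL → EO
AL → RB
RB → MU
MU → UE
UE → DN
MU → VZ
VZ → SF
SF → VD
VD → QA
VD → XG
XG → LF
XG → UR

Visit order: WM, OD, SP, JQ, EP, ZI, AL, EO, RB, MU, UE, DN, VZ, SF, VD, QA, XG, LF, UR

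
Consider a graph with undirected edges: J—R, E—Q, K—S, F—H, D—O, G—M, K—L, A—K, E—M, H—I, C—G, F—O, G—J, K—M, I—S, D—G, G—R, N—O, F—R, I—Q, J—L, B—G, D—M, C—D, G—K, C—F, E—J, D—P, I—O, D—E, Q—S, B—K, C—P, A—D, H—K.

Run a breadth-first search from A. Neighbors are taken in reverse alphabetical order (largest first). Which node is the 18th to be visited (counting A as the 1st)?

R

Visit A; enqueue K, D → queue [K, D]
Visit K; enqueue S, M, L, H, G, B → queue [D, S, M, L, H, G, B]
Visit D; enqueue P, O, E, C → queue [S, M, L, H, G, B, P, O, E, C]
Visit S; enqueue Q, I → queue [M, L, H, G, B, P, O, E, C, Q, I]
Visit M → queue [L, H, G, B, P, O, E, C, Q, I]
Visit L; enqueue J → queue [H, G, B, P, O, E, C, Q, I, J]
Visit H; enqueue F → queue [G, B, P, O, E, C, Q, I, J, F]
Visit G; enqueue R → queue [B, P, O, E, C, Q, I, J, F, R]
Visit B → queue [P, O, E, C, Q, I, J, F, R]
Visit P → queue [O, E, C, Q, I, J, F, R]
Visit O; enqueue N → queue [E, C, Q, I, J, F, R, N]
Visit E → queue [C, Q, I, J, F, R, N]
Visit C → queue [Q, I, J, F, R, N]
Visit Q → queue [I, J, F, R, N]
Visit I → queue [J, F, R, N]
Visit J → queue [F, R, N]
Visit F → queue [R, N]
Visit R → queue [N]
Visit N → queue []

Visit order: A, K, D, S, M, L, H, G, B, P, O, E, C, Q, I, J, F, R, N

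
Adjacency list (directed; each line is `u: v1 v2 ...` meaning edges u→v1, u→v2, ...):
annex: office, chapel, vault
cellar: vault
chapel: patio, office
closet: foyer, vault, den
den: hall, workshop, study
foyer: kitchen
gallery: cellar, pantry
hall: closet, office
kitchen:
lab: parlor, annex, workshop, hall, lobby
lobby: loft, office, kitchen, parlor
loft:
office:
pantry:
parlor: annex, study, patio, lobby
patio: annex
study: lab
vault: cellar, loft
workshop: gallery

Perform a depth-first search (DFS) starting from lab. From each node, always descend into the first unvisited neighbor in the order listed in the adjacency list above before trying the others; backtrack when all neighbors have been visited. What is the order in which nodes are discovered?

lab, parlor, annex, office, chapel, patio, vault, cellar, loft, study, lobby, kitchen, workshop, gallery, pantry, hall, closet, foyer, den

Visit lab
lab → parlor
parlor → annex
annex → office
annex → chapel
chapel → patio
annex → vault
vault → cellar
vault → loft
parlor → study
parlor → lobby
lobby → kitchen
lab → workshop
workshop → gallery
gallery → pantry
lab → hall
hall → closet
closet → foyer
closet → den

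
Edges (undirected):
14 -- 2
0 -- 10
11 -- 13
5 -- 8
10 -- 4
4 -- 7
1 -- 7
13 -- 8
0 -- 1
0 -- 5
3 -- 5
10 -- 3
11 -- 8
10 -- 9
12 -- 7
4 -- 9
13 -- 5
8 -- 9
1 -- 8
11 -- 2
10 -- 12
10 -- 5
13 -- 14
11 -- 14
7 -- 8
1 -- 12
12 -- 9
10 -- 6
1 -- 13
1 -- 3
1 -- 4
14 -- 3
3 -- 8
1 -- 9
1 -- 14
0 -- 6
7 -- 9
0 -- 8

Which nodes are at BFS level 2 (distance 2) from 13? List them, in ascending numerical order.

0, 2, 3, 4, 7, 9, 10, 12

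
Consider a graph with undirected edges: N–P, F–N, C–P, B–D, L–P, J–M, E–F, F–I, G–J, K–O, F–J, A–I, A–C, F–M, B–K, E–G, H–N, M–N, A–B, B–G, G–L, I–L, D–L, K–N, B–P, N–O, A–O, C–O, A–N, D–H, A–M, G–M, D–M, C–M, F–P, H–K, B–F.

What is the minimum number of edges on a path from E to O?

3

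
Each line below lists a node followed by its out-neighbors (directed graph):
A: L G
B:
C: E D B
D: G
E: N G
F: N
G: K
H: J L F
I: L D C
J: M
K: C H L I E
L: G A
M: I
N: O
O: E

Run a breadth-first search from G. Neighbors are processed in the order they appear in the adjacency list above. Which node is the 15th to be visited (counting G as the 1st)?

O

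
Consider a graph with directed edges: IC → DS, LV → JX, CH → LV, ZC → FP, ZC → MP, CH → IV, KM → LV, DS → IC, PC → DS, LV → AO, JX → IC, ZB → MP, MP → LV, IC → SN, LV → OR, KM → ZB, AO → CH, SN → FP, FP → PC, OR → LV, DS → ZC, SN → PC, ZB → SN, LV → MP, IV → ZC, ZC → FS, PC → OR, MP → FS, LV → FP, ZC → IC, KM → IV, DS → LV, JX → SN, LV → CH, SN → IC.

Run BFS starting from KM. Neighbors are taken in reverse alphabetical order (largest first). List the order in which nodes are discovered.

Visit KM; enqueue ZB, LV, IV → queue [ZB, LV, IV]
Visit ZB; enqueue SN, MP → queue [LV, IV, SN, MP]
Visit LV; enqueue OR, JX, FP, CH, AO → queue [IV, SN, MP, OR, JX, FP, CH, AO]
Visit IV; enqueue ZC → queue [SN, MP, OR, JX, FP, CH, AO, ZC]
Visit SN; enqueue PC, IC → queue [MP, OR, JX, FP, CH, AO, ZC, PC, IC]
Visit MP; enqueue FS → queue [OR, JX, FP, CH, AO, ZC, PC, IC, FS]
Visit OR → queue [JX, FP, CH, AO, ZC, PC, IC, FS]
Visit JX → queue [FP, CH, AO, ZC, PC, IC, FS]
Visit FP → queue [CH, AO, ZC, PC, IC, FS]
Visit CH → queue [AO, ZC, PC, IC, FS]
Visit AO → queue [ZC, PC, IC, FS]
Visit ZC → queue [PC, IC, FS]
Visit PC; enqueue DS → queue [IC, FS, DS]
Visit IC → queue [FS, DS]
Visit FS → queue [DS]
Visit DS → queue []

KM -> ZB -> LV -> IV -> SN -> MP -> OR -> JX -> FP -> CH -> AO -> ZC -> PC -> IC -> FS -> DS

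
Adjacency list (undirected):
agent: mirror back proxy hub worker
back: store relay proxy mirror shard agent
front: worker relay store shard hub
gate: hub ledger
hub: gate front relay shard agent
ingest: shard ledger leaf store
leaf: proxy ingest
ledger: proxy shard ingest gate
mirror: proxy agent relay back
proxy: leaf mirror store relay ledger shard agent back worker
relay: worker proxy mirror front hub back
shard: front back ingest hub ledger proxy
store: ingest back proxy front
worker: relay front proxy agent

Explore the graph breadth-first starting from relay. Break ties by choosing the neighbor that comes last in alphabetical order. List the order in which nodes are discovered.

relay, worker, proxy, mirror, hub, front, back, agent, store, shard, ledger, leaf, gate, ingest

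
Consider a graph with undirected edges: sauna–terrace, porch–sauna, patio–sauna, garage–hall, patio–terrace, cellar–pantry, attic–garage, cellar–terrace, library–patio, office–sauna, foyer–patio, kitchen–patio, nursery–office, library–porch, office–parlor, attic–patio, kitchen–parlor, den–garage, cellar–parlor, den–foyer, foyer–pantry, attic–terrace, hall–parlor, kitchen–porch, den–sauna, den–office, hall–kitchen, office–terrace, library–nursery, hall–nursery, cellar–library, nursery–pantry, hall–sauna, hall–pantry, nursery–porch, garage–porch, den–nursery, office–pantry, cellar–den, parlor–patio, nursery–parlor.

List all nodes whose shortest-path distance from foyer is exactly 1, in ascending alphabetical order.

Level 0: foyer
Level 1: den, pantry, patio
Level 2: attic, cellar, garage, hall, kitchen, library, nursery, office, parlor, sauna, terrace
Level 3: porch

den, pantry, patio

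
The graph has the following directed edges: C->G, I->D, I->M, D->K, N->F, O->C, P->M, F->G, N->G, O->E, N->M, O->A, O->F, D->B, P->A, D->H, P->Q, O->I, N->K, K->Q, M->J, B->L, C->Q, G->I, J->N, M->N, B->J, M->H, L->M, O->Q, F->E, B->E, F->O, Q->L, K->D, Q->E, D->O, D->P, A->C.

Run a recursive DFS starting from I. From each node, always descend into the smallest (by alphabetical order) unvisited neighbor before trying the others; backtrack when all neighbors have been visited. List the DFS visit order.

I, D, B, E, J, N, F, G, O, A, C, Q, L, M, H, K, P

Visit I
I → D
D → B
B → E
B → J
J → N
N → F
F → G
F → O
O → A
A → C
C → Q
Q → L
L → M
M → H
N → K
D → P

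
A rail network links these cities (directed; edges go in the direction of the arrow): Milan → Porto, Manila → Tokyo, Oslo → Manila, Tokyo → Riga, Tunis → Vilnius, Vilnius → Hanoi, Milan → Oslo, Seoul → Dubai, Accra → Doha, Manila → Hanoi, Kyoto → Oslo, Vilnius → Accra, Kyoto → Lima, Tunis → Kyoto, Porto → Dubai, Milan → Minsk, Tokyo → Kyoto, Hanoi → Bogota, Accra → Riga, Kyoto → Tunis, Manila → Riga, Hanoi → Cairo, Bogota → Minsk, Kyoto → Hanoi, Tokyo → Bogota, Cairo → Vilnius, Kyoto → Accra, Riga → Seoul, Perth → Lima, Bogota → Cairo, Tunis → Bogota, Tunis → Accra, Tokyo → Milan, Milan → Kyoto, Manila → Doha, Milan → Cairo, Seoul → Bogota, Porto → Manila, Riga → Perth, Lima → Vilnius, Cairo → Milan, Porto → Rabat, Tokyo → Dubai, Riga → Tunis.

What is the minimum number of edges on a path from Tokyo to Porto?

Level 0: Tokyo
Level 1: Bogota, Dubai, Kyoto, Milan, Riga
Level 2: Accra, Cairo, Hanoi, Lima, Minsk, Oslo, Perth, Porto, Seoul, Tunis
Level 3: Doha, Manila, Rabat, Vilnius
Porto first appears at level 2.

2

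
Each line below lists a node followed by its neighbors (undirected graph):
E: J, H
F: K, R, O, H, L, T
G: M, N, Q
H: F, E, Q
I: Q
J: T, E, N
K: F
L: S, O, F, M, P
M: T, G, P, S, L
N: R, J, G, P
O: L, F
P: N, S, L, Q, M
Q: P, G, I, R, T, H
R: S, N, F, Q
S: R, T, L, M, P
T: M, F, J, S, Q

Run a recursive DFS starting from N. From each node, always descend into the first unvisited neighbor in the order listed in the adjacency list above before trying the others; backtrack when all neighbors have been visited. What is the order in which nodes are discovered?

N, R, S, T, M, G, Q, P, L, O, F, K, H, E, J, I

Visit N
N → R
R → S
S → T
T → M
M → G
G → Q
Q → P
P → L
L → O
O → F
F → K
F → H
H → E
E → J
Q → I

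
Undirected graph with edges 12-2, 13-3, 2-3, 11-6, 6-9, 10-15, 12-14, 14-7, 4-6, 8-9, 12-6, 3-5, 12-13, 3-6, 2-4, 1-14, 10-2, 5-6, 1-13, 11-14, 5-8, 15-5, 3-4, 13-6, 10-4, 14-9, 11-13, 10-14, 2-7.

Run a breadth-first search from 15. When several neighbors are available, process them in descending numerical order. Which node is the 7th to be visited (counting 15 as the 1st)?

Visit 15; enqueue 10, 5 → queue [10, 5]
Visit 10; enqueue 14, 4, 2 → queue [5, 14, 4, 2]
Visit 5; enqueue 8, 6, 3 → queue [14, 4, 2, 8, 6, 3]
Visit 14; enqueue 12, 11, 9, 7, 1 → queue [4, 2, 8, 6, 3, 12, 11, 9, 7, 1]
Visit 4 → queue [2, 8, 6, 3, 12, 11, 9, 7, 1]
Visit 2 → queue [8, 6, 3, 12, 11, 9, 7, 1]
Visit 8 → queue [6, 3, 12, 11, 9, 7, 1]
Visit 6; enqueue 13 → queue [3, 12, 11, 9, 7, 1, 13]
Visit 3 → queue [12, 11, 9, 7, 1, 13]
Visit 12 → queue [11, 9, 7, 1, 13]
Visit 11 → queue [9, 7, 1, 13]
Visit 9 → queue [7, 1, 13]
Visit 7 → queue [1, 13]
Visit 1 → queue [13]
Visit 13 → queue []

Visit order: 15, 10, 5, 14, 4, 2, 8, 6, 3, 12, 11, 9, 7, 1, 13

8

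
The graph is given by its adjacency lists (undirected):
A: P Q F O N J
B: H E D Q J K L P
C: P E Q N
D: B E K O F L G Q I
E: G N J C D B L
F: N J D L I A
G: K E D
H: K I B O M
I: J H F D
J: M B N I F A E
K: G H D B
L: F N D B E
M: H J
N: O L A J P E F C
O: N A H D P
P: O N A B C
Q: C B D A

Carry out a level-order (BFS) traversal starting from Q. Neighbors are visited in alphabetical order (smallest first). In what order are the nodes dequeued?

Visit Q; enqueue A, B, C, D → queue [A, B, C, D]
Visit A; enqueue F, J, N, O, P → queue [B, C, D, F, J, N, O, P]
Visit B; enqueue E, H, K, L → queue [C, D, F, J, N, O, P, E, H, K, L]
Visit C → queue [D, F, J, N, O, P, E, H, K, L]
Visit D; enqueue G, I → queue [F, J, N, O, P, E, H, K, L, G, I]
Visit F → queue [J, N, O, P, E, H, K, L, G, I]
Visit J; enqueue M → queue [N, O, P, E, H, K, L, G, I, M]
Visit N → queue [O, P, E, H, K, L, G, I, M]
Visit O → queue [P, E, H, K, L, G, I, M]
Visit P → queue [E, H, K, L, G, I, M]
Visit E → queue [H, K, L, G, I, M]
Visit H → queue [K, L, G, I, M]
Visit K → queue [L, G, I, M]
Visit L → queue [G, I, M]
Visit G → queue [I, M]
Visit I → queue [M]
Visit M → queue []

Q -> A -> B -> C -> D -> F -> J -> N -> O -> P -> E -> H -> K -> L -> G -> I -> M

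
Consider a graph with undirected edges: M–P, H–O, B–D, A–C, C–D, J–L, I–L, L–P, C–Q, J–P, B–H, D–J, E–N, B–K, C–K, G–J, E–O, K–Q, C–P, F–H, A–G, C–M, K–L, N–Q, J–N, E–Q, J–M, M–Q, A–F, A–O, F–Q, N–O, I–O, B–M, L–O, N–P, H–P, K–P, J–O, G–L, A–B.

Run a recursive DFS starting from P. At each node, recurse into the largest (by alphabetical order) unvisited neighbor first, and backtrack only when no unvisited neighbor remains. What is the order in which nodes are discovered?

P -> N -> Q -> M -> J -> O -> L -> K -> C -> D -> B -> H -> F -> A -> G -> I -> E

Visit P
P → N
N → Q
Q → M
M → J
J → O
O → L
L → K
K → C
C → D
D → B
B → H
H → F
F → A
A → G
L → I
O → E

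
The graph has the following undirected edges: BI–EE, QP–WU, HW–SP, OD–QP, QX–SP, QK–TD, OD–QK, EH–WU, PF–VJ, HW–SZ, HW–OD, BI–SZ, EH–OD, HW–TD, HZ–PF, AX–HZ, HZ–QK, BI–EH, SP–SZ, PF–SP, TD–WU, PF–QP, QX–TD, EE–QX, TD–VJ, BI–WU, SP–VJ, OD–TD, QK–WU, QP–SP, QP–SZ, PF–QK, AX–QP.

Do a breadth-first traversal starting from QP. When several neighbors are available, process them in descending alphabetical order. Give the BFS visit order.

QP -> WU -> SZ -> SP -> PF -> OD -> AX -> TD -> QK -> EH -> BI -> HW -> VJ -> QX -> HZ -> EE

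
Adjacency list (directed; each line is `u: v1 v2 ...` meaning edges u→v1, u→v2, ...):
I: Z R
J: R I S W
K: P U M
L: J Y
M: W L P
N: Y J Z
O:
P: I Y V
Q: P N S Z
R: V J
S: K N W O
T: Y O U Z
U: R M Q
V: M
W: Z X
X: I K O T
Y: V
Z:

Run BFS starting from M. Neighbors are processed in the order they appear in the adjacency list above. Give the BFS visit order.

M, W, L, P, Z, X, J, Y, I, V, K, O, T, R, S, U, N, Q

Visit M; enqueue W, L, P → queue [W, L, P]
Visit W; enqueue Z, X → queue [L, P, Z, X]
Visit L; enqueue J, Y → queue [P, Z, X, J, Y]
Visit P; enqueue I, V → queue [Z, X, J, Y, I, V]
Visit Z → queue [X, J, Y, I, V]
Visit X; enqueue K, O, T → queue [J, Y, I, V, K, O, T]
Visit J; enqueue R, S → queue [Y, I, V, K, O, T, R, S]
Visit Y → queue [I, V, K, O, T, R, S]
Visit I → queue [V, K, O, T, R, S]
Visit V → queue [K, O, T, R, S]
Visit K; enqueue U → queue [O, T, R, S, U]
Visit O → queue [T, R, S, U]
Visit T → queue [R, S, U]
Visit R → queue [S, U]
Visit S; enqueue N → queue [U, N]
Visit U; enqueue Q → queue [N, Q]
Visit N → queue [Q]
Visit Q → queue []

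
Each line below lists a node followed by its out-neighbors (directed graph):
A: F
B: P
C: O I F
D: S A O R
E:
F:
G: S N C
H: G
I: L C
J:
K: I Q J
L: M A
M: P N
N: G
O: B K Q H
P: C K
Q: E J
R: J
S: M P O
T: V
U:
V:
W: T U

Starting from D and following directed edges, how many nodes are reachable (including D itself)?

19

BFS from D visits: D, A, O, R, S, F, B, H, K, Q, J, M, P, G, I, E, N, C, L
Reachable nodes: 19 of 23 total.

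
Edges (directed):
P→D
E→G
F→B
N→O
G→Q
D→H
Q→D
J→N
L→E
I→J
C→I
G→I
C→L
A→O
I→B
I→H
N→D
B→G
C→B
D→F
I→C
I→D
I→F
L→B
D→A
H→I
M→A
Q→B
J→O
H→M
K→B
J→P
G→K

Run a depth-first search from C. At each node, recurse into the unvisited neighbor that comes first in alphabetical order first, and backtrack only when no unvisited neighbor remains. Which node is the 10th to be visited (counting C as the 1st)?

M

Visit C
C → B
B → G
G → I
I → D
D → A
A → O
D → F
D → H
H → M
I → J
J → N
J → P
G → K
G → Q
C → L
L → E

Visit order: C, B, G, I, D, A, O, F, H, M, J, N, P, K, Q, L, E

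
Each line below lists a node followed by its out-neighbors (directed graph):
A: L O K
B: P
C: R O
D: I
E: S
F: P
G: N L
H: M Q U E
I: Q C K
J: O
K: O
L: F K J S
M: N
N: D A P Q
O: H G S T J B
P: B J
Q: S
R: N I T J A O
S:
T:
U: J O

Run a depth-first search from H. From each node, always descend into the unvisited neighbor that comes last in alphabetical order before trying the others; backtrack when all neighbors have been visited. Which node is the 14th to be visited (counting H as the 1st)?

Visit H
H → U
U → O
O → T
O → S
O → J
O → G
G → N
N → Q
N → P
P → B
N → D
D → I
I → K
I → C
C → R
R → A
A → L
L → F
H → M
H → E

Visit order: H, U, O, T, S, J, G, N, Q, P, B, D, I, K, C, R, A, L, F, M, E

K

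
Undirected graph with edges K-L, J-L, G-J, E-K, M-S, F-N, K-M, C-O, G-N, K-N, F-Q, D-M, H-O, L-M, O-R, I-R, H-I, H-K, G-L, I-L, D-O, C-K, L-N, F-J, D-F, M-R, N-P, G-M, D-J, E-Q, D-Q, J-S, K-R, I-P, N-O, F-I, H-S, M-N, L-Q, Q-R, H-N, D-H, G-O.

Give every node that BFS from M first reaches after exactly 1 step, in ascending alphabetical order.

Level 0: M
Level 1: D, G, K, L, N, R, S
Level 2: C, E, F, H, I, J, O, P, Q

D, G, K, L, N, R, S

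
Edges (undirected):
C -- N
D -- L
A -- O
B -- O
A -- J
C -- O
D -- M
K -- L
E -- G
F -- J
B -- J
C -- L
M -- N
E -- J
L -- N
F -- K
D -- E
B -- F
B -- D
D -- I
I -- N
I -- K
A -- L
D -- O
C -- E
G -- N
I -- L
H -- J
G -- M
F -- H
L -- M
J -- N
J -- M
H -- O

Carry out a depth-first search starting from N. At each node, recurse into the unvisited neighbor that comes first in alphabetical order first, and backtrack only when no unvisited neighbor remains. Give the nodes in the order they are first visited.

N C E D B F H J A L I K M G O

Visit N
N → C
C → E
E → D
D → B
B → F
F → H
H → J
J → A
A → L
L → I
I → K
L → M
M → G
A → O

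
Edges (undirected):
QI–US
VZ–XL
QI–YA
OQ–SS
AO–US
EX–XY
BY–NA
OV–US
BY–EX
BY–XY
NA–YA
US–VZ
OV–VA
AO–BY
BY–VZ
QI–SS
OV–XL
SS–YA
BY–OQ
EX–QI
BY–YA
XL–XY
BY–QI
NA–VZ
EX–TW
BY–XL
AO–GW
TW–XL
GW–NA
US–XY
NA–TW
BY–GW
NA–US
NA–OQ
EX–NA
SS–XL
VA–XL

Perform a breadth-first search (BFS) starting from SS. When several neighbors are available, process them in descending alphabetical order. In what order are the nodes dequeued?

Visit SS; enqueue YA, XL, QI, OQ → queue [YA, XL, QI, OQ]
Visit YA; enqueue NA, BY → queue [XL, QI, OQ, NA, BY]
Visit XL; enqueue XY, VZ, VA, TW, OV → queue [QI, OQ, NA, BY, XY, VZ, VA, TW, OV]
Visit QI; enqueue US, EX → queue [OQ, NA, BY, XY, VZ, VA, TW, OV, US, EX]
Visit OQ → queue [NA, BY, XY, VZ, VA, TW, OV, US, EX]
Visit NA; enqueue GW → queue [BY, XY, VZ, VA, TW, OV, US, EX, GW]
Visit BY; enqueue AO → queue [XY, VZ, VA, TW, OV, US, EX, GW, AO]
Visit XY → queue [VZ, VA, TW, OV, US, EX, GW, AO]
Visit VZ → queue [VA, TW, OV, US, EX, GW, AO]
Visit VA → queue [TW, OV, US, EX, GW, AO]
Visit TW → queue [OV, US, EX, GW, AO]
Visit OV → queue [US, EX, GW, AO]
Visit US → queue [EX, GW, AO]
Visit EX → queue [GW, AO]
Visit GW → queue [AO]
Visit AO → queue []

SS, YA, XL, QI, OQ, NA, BY, XY, VZ, VA, TW, OV, US, EX, GW, AO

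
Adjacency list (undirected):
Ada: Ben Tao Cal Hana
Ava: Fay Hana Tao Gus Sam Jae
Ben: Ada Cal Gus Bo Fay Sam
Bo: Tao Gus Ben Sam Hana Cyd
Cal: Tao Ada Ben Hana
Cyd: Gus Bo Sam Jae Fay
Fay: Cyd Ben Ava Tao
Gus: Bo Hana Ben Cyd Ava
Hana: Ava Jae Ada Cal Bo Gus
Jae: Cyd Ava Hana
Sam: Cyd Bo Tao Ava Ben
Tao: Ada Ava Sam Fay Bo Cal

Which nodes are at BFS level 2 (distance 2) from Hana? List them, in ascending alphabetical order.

Ben, Cyd, Fay, Sam, Tao

Level 0: Hana
Level 1: Ada, Ava, Bo, Cal, Gus, Jae
Level 2: Ben, Cyd, Fay, Sam, Tao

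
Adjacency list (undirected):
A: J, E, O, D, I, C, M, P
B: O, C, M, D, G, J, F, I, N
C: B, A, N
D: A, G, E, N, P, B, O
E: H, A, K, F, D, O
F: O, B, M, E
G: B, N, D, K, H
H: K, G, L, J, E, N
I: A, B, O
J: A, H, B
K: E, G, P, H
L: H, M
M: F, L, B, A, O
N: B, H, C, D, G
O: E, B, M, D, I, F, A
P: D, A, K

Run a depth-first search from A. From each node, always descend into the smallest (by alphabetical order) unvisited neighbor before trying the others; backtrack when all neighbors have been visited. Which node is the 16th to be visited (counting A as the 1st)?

I

Visit A
A → C
C → B
B → D
D → E
E → F
F → M
M → L
L → H
H → G
G → K
K → P
G → N
H → J
M → O
O → I

Visit order: A, C, B, D, E, F, M, L, H, G, K, P, N, J, O, I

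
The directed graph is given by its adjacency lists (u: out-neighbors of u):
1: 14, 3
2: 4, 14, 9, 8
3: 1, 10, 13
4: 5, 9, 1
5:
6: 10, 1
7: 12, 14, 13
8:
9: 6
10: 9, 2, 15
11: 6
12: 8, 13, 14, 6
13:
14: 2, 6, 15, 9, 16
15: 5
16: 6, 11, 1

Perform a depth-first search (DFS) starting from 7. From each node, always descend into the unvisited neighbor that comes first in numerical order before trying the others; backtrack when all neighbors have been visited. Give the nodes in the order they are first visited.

7, 12, 6, 1, 3, 10, 2, 4, 5, 9, 8, 14, 15, 16, 11, 13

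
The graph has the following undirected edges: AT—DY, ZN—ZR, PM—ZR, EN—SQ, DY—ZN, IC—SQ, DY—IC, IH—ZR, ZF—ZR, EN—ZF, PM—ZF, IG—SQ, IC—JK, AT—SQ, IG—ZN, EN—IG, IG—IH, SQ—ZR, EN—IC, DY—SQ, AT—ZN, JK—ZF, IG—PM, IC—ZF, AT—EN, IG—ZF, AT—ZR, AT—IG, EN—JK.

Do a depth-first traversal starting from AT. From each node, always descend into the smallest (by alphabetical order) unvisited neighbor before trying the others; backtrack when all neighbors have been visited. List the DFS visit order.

Visit AT
AT → DY
DY → IC
IC → EN
EN → IG
IG → IH
IH → ZR
ZR → PM
PM → ZF
ZF → JK
ZR → SQ
ZR → ZN

AT -> DY -> IC -> EN -> IG -> IH -> ZR -> PM -> ZF -> JK -> SQ -> ZN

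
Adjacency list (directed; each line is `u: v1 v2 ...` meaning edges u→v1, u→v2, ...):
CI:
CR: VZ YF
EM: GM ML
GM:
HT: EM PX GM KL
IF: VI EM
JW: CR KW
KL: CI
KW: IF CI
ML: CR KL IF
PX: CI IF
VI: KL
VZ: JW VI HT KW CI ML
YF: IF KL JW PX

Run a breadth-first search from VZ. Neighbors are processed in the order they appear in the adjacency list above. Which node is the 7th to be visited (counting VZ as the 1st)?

Visit VZ; enqueue JW, VI, HT, KW, CI, ML → queue [JW, VI, HT, KW, CI, ML]
Visit JW; enqueue CR → queue [VI, HT, KW, CI, ML, CR]
Visit VI; enqueue KL → queue [HT, KW, CI, ML, CR, KL]
Visit HT; enqueue EM, PX, GM → queue [KW, CI, ML, CR, KL, EM, PX, GM]
Visit KW; enqueue IF → queue [CI, ML, CR, KL, EM, PX, GM, IF]
Visit CI → queue [ML, CR, KL, EM, PX, GM, IF]
Visit ML → queue [CR, KL, EM, PX, GM, IF]
Visit CR; enqueue YF → queue [KL, EM, PX, GM, IF, YF]
Visit KL → queue [EM, PX, GM, IF, YF]
Visit EM → queue [PX, GM, IF, YF]
Visit PX → queue [GM, IF, YF]
Visit GM → queue [IF, YF]
Visit IF → queue [YF]
Visit YF → queue []

Visit order: VZ, JW, VI, HT, KW, CI, ML, CR, KL, EM, PX, GM, IF, YF

ML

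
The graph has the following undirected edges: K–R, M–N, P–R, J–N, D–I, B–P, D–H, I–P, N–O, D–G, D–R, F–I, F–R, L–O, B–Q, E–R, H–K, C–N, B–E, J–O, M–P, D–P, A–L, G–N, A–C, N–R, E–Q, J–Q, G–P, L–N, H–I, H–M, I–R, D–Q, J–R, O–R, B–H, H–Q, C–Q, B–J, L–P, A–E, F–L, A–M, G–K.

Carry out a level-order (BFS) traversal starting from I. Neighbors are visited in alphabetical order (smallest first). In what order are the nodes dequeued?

Visit I; enqueue D, F, H, P, R → queue [D, F, H, P, R]
Visit D; enqueue G, Q → queue [F, H, P, R, G, Q]
Visit F; enqueue L → queue [H, P, R, G, Q, L]
Visit H; enqueue B, K, M → queue [P, R, G, Q, L, B, K, M]
Visit P → queue [R, G, Q, L, B, K, M]
Visit R; enqueue E, J, N, O → queue [G, Q, L, B, K, M, E, J, N, O]
Visit G → queue [Q, L, B, K, M, E, J, N, O]
Visit Q; enqueue C → queue [L, B, K, M, E, J, N, O, C]
Visit L; enqueue A → queue [B, K, M, E, J, N, O, C, A]
Visit B → queue [K, M, E, J, N, O, C, A]
Visit K → queue [M, E, J, N, O, C, A]
Visit M → queue [E, J, N, O, C, A]
Visit E → queue [J, N, O, C, A]
Visit J → queue [N, O, C, A]
Visit N → queue [O, C, A]
Visit O → queue [C, A]
Visit C → queue [A]
Visit A → queue []

I → D → F → H → P → R → G → Q → L → B → K → M → E → J → N → O → C → A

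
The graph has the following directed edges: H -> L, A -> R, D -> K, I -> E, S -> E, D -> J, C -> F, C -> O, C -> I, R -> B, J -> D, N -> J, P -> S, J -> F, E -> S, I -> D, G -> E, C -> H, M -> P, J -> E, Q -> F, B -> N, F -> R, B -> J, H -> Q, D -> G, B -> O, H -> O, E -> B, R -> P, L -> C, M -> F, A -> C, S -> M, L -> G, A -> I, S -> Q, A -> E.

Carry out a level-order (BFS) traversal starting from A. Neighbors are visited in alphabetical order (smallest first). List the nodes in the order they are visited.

A → C → E → I → R → F → H → O → B → S → D → P → L → Q → J → N → M → G → K

Visit A; enqueue C, E, I, R → queue [C, E, I, R]
Visit C; enqueue F, H, O → queue [E, I, R, F, H, O]
Visit E; enqueue B, S → queue [I, R, F, H, O, B, S]
Visit I; enqueue D → queue [R, F, H, O, B, S, D]
Visit R; enqueue P → queue [F, H, O, B, S, D, P]
Visit F → queue [H, O, B, S, D, P]
Visit H; enqueue L, Q → queue [O, B, S, D, P, L, Q]
Visit O → queue [B, S, D, P, L, Q]
Visit B; enqueue J, N → queue [S, D, P, L, Q, J, N]
Visit S; enqueue M → queue [D, P, L, Q, J, N, M]
Visit D; enqueue G, K → queue [P, L, Q, J, N, M, G, K]
Visit P → queue [L, Q, J, N, M, G, K]
Visit L → queue [Q, J, N, M, G, K]
Visit Q → queue [J, N, M, G, K]
Visit J → queue [N, M, G, K]
Visit N → queue [M, G, K]
Visit M → queue [G, K]
Visit G → queue [K]
Visit K → queue []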